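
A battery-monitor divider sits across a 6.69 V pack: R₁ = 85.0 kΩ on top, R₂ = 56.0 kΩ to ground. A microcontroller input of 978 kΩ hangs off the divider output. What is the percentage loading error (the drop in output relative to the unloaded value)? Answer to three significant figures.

The divider's output (Thévenin) resistance is R₁‖R₂ = 33.76 kΩ.
Fractional drop under load = R_th/(R_th + R_L) = 33.76 / (33.76 + 978) = 0.03337.
So the output falls by 3.34 %.

3.34 %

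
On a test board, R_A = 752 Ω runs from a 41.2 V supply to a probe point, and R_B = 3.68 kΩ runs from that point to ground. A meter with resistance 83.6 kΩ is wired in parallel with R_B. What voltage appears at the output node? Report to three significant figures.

V_out ≈ 34.0 V

The load sits in parallel with R_B: R_B‖R_L = (3680 × 83600) / (3680 + 83600) = 3525 Ω.
V_out = 41.2 × 3525 / (752 + 3525) = 41.2 × 3525/4277 = 34.0 V.
(Unloaded it would have been 34.2 V.)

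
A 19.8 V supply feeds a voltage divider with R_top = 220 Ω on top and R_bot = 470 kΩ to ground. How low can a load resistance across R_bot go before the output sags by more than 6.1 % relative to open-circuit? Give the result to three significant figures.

Output resistance R_th = R_top‖R_bot = (220 × 470000)/470200 = 219.9 Ω.
The fractional drop is R_th/(R_th + R_L); requiring this ≤ 0.0610 gives R_L ≥ R_th(1/0.0610 − 1) = 219.9 × 15.39 = 3.38 kΩ.

R_L(min) ≈ 3.38 kΩ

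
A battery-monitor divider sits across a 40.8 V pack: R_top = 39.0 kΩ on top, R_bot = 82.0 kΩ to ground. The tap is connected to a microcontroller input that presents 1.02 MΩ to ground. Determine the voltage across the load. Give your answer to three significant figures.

V_out ≈ 27.0 V

The load sits in parallel with R_bot: R_bot‖R_L = (82.0 × 1020) / (82.0 + 1020) = 75.90 kΩ.
V_out = 40.8 × 75.90 / (39.0 + 75.90) = 40.8 × 75.90/114.9 = 27.0 V.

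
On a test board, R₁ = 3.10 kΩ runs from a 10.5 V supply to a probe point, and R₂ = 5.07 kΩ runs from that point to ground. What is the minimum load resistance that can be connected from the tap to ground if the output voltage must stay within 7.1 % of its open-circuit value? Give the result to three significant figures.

Output resistance R_th = R₁‖R₂ = (3.10 × 5.07)/8.170 = 1.924 kΩ.
The fractional drop is R_th/(R_th + R_L); requiring this ≤ 0.0710 gives R_L ≥ R_th(1/0.0710 − 1) = 1.924 × 13.08 = 25.2 kΩ.

R_L(min) ≈ 25.2 kΩ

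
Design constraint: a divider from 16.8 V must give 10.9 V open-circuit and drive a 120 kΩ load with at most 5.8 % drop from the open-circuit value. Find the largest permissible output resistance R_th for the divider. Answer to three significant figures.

Loading drop = R_th/(R_th + R_L) ≤ 0.0580, so R_th ≤ R_L · ε/(1−ε) = 120 kΩ × 0.0580/0.9420 = 7.39 kΩ.

R_th ≤ 7.39 kΩ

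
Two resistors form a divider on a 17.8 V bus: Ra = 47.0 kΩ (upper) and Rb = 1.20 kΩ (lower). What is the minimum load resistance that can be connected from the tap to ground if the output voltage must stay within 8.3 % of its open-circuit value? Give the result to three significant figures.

Output resistance R_th = Ra‖Rb = (47.0 × 1.20)/48.20 = 1.170 kΩ.
The fractional drop is R_th/(R_th + R_L); requiring this ≤ 0.0830 gives R_L ≥ R_th(1/0.0830 − 1) = 1.170 × 11.05 = 12.9 kΩ.

R_L(min) ≈ 12.9 kΩ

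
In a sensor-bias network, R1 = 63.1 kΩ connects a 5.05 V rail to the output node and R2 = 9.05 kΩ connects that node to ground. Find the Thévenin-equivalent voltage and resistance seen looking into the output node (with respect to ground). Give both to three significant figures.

V_th is the open-circuit tap voltage: 5.05 × 9.05/(63.1 + 9.05) = 0.633 V.
With the supply zeroed, R1 and R2 appear in parallel from the tap: R_th = R1‖R2 = (63.1 × 9.05)/72.15 = 7.91 kΩ.

V_th = 0.633 V, R_th = 7.91 kΩ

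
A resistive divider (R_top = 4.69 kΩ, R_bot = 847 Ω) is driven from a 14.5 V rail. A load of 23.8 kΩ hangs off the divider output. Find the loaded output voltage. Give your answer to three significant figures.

V_out ≈ 2.15 V

The load sits in parallel with R_bot: R_bot‖R_L = (847 × 23800) / (847 + 23800) = 817.9 Ω.
V_out = 14.5 × 817.9 / (4690 + 817.9) = 14.5 × 817.9/5508 = 2.15 V.
(Unloaded it would have been 2.22 V.)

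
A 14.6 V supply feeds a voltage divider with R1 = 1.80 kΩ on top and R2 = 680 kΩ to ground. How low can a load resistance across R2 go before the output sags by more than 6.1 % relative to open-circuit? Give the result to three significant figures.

R_L(min) ≈ 27.6 kΩ

Output resistance R_th = R1‖R2 = (1.80 × 680)/681.8 = 1.795 kΩ.
The fractional drop is R_th/(R_th + R_L); requiring this ≤ 0.0610 gives R_L ≥ R_th(1/0.0610 − 1) = 1.795 × 15.39 = 27.6 kΩ.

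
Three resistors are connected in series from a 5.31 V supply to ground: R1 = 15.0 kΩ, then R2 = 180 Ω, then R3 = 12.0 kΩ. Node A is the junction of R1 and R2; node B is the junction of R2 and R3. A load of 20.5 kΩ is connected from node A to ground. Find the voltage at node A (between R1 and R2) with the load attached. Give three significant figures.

V ≈ 1.79 V

Below node A the series string R2+R3 = 12180 Ω sits in parallel with the 20500 Ω load: 7640 Ω.
V_A = 5.31 × 7640/(15000 + 7640) = 1.79 V.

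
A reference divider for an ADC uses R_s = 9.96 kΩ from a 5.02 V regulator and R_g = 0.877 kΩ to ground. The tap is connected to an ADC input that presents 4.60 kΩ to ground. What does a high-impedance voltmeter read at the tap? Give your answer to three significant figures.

The load sits in parallel with R_g: R_g‖R_L = (877 × 4600) / (877 + 4600) = 736.6 Ω.
V_out = 5.02 × 736.6 / (9960 + 736.6) = 5.02 × 736.6/10700 = 0.346 V.

V_out ≈ 0.346 V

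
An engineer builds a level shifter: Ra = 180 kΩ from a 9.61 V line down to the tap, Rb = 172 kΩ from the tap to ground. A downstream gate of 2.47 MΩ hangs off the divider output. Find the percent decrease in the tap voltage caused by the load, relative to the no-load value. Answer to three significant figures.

3.44 %

The divider's output (Thévenin) resistance is Ra‖Rb = 87.95 kΩ.
Fractional drop under load = R_th/(R_th + R_L) = 87.95 / (87.95 + 2470) = 0.03438.
So the output falls by 3.44 %.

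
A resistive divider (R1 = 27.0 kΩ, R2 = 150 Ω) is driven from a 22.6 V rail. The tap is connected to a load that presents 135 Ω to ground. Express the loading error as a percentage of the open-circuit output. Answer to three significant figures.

The divider's output (Thévenin) resistance is R1‖R2 = 149.2 Ω.
Fractional drop under load = R_th/(R_th + R_L) = 149.2 / (149.2 + 135) = 0.5249.
So the output falls by 52.5 %.

52.5 %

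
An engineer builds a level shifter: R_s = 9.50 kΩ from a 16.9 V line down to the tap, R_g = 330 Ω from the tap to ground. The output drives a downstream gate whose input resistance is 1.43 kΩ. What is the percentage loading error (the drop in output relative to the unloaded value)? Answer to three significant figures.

18.2 %

Unloaded V = 16.9 × 330/9830 = 0.5673 V.
Loaded: R_g‖R_L = 268.1 Ω, giving V = 16.9 × 268.1/9768 = 0.4639 V.
Drop = (0.5673 − 0.4639) / 0.5673 = 18.2 %.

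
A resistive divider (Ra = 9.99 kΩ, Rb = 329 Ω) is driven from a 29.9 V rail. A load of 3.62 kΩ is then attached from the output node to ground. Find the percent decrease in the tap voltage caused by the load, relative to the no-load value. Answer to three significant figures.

Unloaded V = 29.9 × 329/10320 = 0.95330 V.
Loaded: Rb‖R_L = 301.6 Ω, giving V = 29.9 × 301.6/10290 = 0.87621 V.
Drop = (0.95330 − 0.87621) / 0.95330 = 8.09 %.

8.09 %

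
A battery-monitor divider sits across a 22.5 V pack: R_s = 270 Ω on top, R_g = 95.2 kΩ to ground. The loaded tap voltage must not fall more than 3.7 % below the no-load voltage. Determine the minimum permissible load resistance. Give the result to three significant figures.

Output resistance R_th = R_s‖R_g = (270 × 95200)/95470 = 269.2 Ω.
The fractional drop is R_th/(R_th + R_L); requiring this ≤ 0.0370 gives R_L ≥ R_th(1/0.0370 − 1) = 269.2 × 26.03 = 7.01 kΩ.

R_L(min) ≈ 7.01 kΩ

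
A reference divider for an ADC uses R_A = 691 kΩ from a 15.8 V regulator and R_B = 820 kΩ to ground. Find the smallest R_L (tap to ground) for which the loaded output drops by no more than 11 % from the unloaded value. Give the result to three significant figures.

Output resistance R_th = R_A‖R_B = (691 × 820)/1511 = 375.0 kΩ.
The fractional drop is R_th/(R_th + R_L); requiring this ≤ 0.110 gives R_L ≥ R_th(1/0.110 − 1) = 375.0 × 8.091 = 3.03 MΩ.

R_L(min) ≈ 3.03 MΩ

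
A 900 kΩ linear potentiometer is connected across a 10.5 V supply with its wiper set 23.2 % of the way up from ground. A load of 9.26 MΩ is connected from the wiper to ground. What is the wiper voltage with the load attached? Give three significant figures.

V ≈ 2.39 V

The wiper splits the pot into (1−α)R = 691.2 kΩ above and αR = 208.8 kΩ below.
Lower section ‖ load = 204.2 kΩ.
V_wiper = 10.5 × 204.2/(691.2 + 204.2) = 2.39 V.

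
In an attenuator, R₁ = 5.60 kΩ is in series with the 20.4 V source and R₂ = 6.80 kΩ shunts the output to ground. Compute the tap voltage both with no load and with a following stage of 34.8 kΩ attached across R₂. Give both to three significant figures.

Unloaded: 11.2 V; loaded: 10.3 V

Open-circuit: V = 20.4 × 6.80/(5.60 + 6.80) = 11.2 V.
With the load, R₂ becomes R₂‖R_L = 5.688 kΩ, so V = 20.4 × 5.688/11.29 = 10.3 V.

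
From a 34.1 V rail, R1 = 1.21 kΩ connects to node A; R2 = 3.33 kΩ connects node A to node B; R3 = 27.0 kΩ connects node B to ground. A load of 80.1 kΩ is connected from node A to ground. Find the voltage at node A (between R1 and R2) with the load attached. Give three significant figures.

Below node A the series string R2+R3 = 30.33 kΩ sits in parallel with the 80.1 kΩ load: 22.00 kΩ.
V_A = 34.1 × 22.00/(1.21 + 22.00) = 32.3 V.

V ≈ 32.3 V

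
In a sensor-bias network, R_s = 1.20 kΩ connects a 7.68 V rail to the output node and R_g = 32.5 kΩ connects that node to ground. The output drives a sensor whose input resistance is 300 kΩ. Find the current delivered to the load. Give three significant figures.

I_L ≈ 0.0246 mA

R_g‖R_L = 29.32 kΩ; V_out = 7.68 × 29.32/30.52 = 7.378 V.
I_L = V_out / R_L = 7.378 / 300 kΩ = 0.0246 mA.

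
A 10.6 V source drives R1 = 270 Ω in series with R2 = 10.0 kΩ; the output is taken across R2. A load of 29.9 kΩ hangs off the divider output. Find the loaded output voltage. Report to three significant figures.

V_out ≈ 10.2 V

The load sits in parallel with R2: R2‖R_L = (10000 × 29900) / (10000 + 29900) = 7494 Ω.
V_out = 10.6 × 7494 / (270 + 7494) = 10.6 × 7494/7764 = 10.2 V.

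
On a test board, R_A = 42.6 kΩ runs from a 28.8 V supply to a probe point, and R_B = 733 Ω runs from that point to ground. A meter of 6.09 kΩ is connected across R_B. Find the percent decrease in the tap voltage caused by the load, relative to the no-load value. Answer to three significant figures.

10.6 %

Unloaded V = 28.8 × 733/43330 = 0.48717 V.
Loaded: R_B‖R_L = 654.3 Ω, giving V = 28.8 × 654.3/43250 = 0.43562 V.
Drop = (0.48717 − 0.43562) / 0.48717 = 10.6 %.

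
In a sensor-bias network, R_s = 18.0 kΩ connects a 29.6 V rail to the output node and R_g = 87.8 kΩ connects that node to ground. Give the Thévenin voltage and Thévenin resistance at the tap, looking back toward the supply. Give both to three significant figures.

V_th = 24.6 V, R_th = 14.9 kΩ

V_th is the open-circuit tap voltage: 29.6 × 87.8/(18.0 + 87.8) = 24.6 V.
With the supply zeroed, R_s and R_g appear in parallel from the tap: R_th = R_s‖R_g = (18.0 × 87.8)/105.8 = 14.9 kΩ.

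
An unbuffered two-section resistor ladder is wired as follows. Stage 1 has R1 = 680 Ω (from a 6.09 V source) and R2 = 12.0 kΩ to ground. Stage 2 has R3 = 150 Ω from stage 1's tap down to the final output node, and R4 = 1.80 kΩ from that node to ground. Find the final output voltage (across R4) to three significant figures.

Stage 2 presents R3+R4 = 1950 Ω as a load on stage 1's tap.
Stage 1's lower leg becomes R2‖(R3+R4) = 1677 Ω, so V_mid = 6.09 × 1677/2357 = 4.333 V.
Stage 2 is itself unloaded: V_out = V_mid × R4/(R3+R4) = 4.333 × 1800/1950 = 4.00 V.

V_out ≈ 4.00 V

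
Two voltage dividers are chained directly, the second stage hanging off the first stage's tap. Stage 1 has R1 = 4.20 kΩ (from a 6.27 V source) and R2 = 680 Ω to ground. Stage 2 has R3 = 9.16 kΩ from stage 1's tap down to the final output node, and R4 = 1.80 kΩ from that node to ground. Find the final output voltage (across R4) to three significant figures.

Stage 2 presents R3+R4 = 10960 Ω as a load on stage 1's tap.
Stage 1's lower leg becomes R2‖(R3+R4) = 640.3 Ω, so V_mid = 6.27 × 640.3/4840 = 0.8294 V.
Stage 2 is itself unloaded: V_out = V_mid × R4/(R3+R4) = 0.8294 × 1800/10960 = 0.136 V.

V_out ≈ 0.136 V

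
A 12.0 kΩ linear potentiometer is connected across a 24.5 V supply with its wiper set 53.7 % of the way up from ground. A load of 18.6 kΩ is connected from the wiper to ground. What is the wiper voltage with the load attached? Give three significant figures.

V ≈ 11.3 V

The wiper splits the pot into (1−α)R = 5.556 kΩ above and αR = 6.444 kΩ below.
Lower section ‖ load = 4.786 kΩ.
V_wiper = 24.5 × 4.786/(5.556 + 4.786) = 11.3 V.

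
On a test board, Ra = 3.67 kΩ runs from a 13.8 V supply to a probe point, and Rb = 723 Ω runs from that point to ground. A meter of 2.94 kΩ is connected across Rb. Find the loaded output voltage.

V_out ≈ 1.88 V

The load sits in parallel with Rb: Rb‖R_L = (723 × 2940) / (723 + 2940) = 580.3 Ω.
V_out = 13.8 × 580.3 / (3670 + 580.3) = 13.8 × 580.3/4250 = 1.88 V.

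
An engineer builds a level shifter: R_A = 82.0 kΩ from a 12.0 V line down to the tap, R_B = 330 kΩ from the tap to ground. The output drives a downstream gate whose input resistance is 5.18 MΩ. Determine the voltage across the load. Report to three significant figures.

V_out ≈ 9.49 V

The load sits in parallel with R_B: R_B‖R_L = (330 × 5180) / (330 + 5180) = 310.2 kΩ.
V_out = 12.0 × 310.2 / (82.0 + 310.2) = 12.0 × 310.2/392.2 = 9.49 V.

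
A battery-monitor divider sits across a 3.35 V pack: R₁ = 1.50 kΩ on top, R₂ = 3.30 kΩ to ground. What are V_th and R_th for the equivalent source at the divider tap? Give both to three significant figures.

V_th = 2.30 V, R_th = 1.03 kΩ

V_th is the open-circuit tap voltage: 3.35 × 3.30/(1.50 + 3.30) = 2.30 V.
With the supply zeroed, R₁ and R₂ appear in parallel from the tap: R_th = R₁‖R₂ = (1.50 × 3.30)/4.800 = 1.03 kΩ.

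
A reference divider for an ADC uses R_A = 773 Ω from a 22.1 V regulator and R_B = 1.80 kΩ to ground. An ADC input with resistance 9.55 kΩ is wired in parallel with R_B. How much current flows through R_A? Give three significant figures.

R_B‖R_L = 1515 Ω, so the source sees R_A + R_B‖R_L = 2288 Ω.
I = 22.1 V / 2288 Ω = 9.66 mA.

I ≈ 9.66 mA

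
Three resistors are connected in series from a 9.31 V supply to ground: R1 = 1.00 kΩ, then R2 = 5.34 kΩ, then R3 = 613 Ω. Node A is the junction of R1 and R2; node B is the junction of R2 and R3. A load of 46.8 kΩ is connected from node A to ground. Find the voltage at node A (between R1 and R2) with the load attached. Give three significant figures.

V ≈ 7.83 V

Below node A the series string R2+R3 = 5953 Ω sits in parallel with the 46800 Ω load: 5281 Ω.
V_A = 9.31 × 5281/(1000 + 5281) = 7.83 V.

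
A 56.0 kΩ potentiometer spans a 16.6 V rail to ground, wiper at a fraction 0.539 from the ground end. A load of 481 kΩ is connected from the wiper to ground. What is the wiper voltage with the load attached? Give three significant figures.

The wiper splits the pot into (1−α)R = 25.82 kΩ above and αR = 30.18 kΩ below.
Lower section ‖ load = 28.40 kΩ.
V_wiper = 16.6 × 28.40/(25.82 + 28.40) = 8.70 V.

V ≈ 8.70 V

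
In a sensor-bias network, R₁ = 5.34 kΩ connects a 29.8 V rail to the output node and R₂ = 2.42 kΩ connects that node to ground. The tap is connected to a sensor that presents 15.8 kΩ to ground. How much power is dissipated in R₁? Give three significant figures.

Total resistance from the source is R₁ + (R₂‖R_L) = 7.439 kΩ, so I = 29.8/7.439 kΩ = 4.006 mA.
P = I²·R₁ = (4.006 mA)² × 5.34 kΩ = 85.7 mW.

P ≈ 85.7 mW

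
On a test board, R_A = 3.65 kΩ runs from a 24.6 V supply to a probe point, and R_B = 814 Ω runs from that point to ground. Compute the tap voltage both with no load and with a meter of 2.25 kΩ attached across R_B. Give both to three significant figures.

Unloaded: 4.49 V; loaded: 3.46 V

Open-circuit: V = 24.6 × 814/(3650 + 814) = 4.49 V.
With the load, R_B becomes R_B‖R_L = 597.7 Ω, so V = 24.6 × 597.7/4248 = 3.46 V.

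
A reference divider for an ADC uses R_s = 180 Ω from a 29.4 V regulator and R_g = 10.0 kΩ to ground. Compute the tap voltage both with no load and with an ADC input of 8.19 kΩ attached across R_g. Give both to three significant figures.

Open-circuit: V = 29.4 × 10000/(180 + 10000) = 28.9 V.
With the load, R_g becomes R_g‖R_L = 4502 Ω, so V = 29.4 × 4502/4682 = 28.3 V.

Unloaded: 28.9 V; loaded: 28.3 V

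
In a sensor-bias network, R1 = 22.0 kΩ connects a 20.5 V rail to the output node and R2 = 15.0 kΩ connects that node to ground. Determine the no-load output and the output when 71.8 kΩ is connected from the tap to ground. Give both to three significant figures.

Open-circuit: V = 20.5 × 15.0/(22.0 + 15.0) = 8.31 V.
With the load, R2 becomes R2‖R_L = 12.41 kΩ, so V = 20.5 × 12.41/34.41 = 7.39 V.

Unloaded: 8.31 V; loaded: 7.39 V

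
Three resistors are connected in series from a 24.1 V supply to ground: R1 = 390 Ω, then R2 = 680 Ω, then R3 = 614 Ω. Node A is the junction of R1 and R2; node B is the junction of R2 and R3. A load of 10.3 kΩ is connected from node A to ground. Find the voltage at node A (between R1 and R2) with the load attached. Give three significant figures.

V ≈ 18.0 V

Below node A the series string R2+R3 = 1294 Ω sits in parallel with the 10300 Ω load: 1150 Ω.
V_A = 24.1 × 1150/(390 + 1150) = 18.0 V.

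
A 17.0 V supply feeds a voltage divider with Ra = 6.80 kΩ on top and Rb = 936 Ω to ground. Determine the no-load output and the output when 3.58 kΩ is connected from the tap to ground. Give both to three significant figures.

Open-circuit: V = 17.0 × 936/(6800 + 936) = 2.06 V.
With the load, Rb becomes Rb‖R_L = 742.0 Ω, so V = 17.0 × 742.0/7542 = 1.67 V.

Unloaded: 2.06 V; loaded: 1.67 V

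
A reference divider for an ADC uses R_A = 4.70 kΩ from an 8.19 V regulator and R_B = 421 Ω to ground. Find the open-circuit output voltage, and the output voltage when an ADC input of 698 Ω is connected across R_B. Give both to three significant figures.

Open-circuit: V = 8.19 × 421/(4700 + 421) = 0.673 V.
With the load, R_B becomes R_B‖R_L = 262.6 Ω, so V = 8.19 × 262.6/4963 = 0.433 V.

Unloaded: 0.673 V; loaded: 0.433 V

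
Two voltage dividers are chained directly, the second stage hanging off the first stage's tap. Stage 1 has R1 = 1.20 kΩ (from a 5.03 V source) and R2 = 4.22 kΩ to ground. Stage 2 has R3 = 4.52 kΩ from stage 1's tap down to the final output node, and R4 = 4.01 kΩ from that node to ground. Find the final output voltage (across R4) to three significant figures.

V_out ≈ 1.66 V

Stage 2 presents R3+R4 = 8.530 kΩ as a load on stage 1's tap.
Stage 1's lower leg becomes R2‖(R3+R4) = 2.823 kΩ, so V_mid = 5.03 × 2.823/4.023 = 3.530 V.
Stage 2 is itself unloaded: V_out = V_mid × R4/(R3+R4) = 3.530 × 4.01/8.530 = 1.66 V.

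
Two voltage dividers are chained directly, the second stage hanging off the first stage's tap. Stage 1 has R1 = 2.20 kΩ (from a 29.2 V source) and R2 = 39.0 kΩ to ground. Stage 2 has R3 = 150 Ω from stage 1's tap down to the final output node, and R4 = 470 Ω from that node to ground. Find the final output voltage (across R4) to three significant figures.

Stage 2 presents R3+R4 = 620.0 Ω as a load on stage 1's tap.
Stage 1's lower leg becomes R2‖(R3+R4) = 610.3 Ω, so V_mid = 29.2 × 610.3/2810 = 6.341 V.
Stage 2 is itself unloaded: V_out = V_mid × R4/(R3+R4) = 6.341 × 470/620.0 = 4.81 V.

V_out ≈ 4.81 V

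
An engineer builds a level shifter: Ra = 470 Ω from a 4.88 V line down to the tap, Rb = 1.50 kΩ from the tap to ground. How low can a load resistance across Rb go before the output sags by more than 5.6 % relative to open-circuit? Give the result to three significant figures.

Output resistance R_th = Ra‖Rb = (470 × 1500)/1970 = 357.9 Ω.
The fractional drop is R_th/(R_th + R_L); requiring this ≤ 0.0560 gives R_L ≥ R_th(1/0.0560 − 1) = 357.9 × 16.86 = 6.03 kΩ.

R_L(min) ≈ 6.03 kΩ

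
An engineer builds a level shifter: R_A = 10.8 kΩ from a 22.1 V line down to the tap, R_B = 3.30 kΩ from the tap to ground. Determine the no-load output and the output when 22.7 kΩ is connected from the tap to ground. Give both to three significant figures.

Unloaded: 5.17 V; loaded: 4.65 V

Open-circuit: V = 22.1 × 3.30/(10.8 + 3.30) = 5.17 V.
With the load, R_B becomes R_B‖R_L = 2.881 kΩ, so V = 22.1 × 2.881/13.68 = 4.65 V.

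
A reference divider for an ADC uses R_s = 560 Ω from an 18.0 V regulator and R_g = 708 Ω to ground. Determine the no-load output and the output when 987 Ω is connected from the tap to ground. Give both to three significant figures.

Unloaded: 10.1 V; loaded: 7.63 V

Open-circuit: V = 18.0 × 708/(560 + 708) = 10.1 V.
With the load, R_g becomes R_g‖R_L = 412.3 Ω, so V = 18.0 × 412.3/972.3 = 7.63 V.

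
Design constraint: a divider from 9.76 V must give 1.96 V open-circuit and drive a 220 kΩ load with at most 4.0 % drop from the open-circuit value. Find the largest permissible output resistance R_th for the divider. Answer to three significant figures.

Loading drop = R_th/(R_th + R_L) ≤ 0.0400, so R_th ≤ R_L · ε/(1−ε) = 220 kΩ × 0.0400/0.9600 = 9.17 kΩ.
(Any R1, R2 with R2/(R1+R2) = 0.201 and R1‖R2 ≤ 9.17 kΩ will meet the spec.)

R_th ≤ 9.17 kΩ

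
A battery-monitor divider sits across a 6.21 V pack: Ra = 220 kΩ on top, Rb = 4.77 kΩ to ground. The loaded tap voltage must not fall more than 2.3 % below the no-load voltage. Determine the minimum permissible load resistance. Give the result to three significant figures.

Output resistance R_th = Ra‖Rb = (220 × 4.77)/224.8 = 4.669 kΩ.
The fractional drop is R_th/(R_th + R_L); requiring this ≤ 0.0230 gives R_L ≥ R_th(1/0.0230 − 1) = 4.669 × 42.48 = 198 kΩ.

R_L(min) ≈ 198 kΩ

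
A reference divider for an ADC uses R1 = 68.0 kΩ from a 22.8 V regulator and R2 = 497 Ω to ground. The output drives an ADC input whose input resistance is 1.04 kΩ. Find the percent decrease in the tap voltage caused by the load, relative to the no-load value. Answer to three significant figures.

32.2 %

The divider's output (Thévenin) resistance is R1‖R2 = 493.4 Ω.
Fractional drop under load = R_th/(R_th + R_L) = 493.4 / (493.4 + 1040) = 0.3218.
So the output falls by 32.2 %.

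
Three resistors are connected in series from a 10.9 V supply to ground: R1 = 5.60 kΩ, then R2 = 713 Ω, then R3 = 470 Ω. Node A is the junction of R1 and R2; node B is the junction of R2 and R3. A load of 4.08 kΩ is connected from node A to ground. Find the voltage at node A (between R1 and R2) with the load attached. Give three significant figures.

Below node A the series string R2+R3 = 1183 Ω sits in parallel with the 4080 Ω load: 917.1 Ω.
V_A = 10.9 × 917.1/(5600 + 917.1) = 1.53 V.

V ≈ 1.53 V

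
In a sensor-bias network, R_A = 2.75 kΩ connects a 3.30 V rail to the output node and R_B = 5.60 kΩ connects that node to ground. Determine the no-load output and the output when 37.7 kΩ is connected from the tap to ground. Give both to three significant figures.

Unloaded: 2.21 V; loaded: 2.11 V

Open-circuit: V = 3.30 × 5.60/(2.75 + 5.60) = 2.21 V.
With the load, R_B becomes R_B‖R_L = 4.876 kΩ, so V = 3.30 × 4.876/7.626 = 2.11 V.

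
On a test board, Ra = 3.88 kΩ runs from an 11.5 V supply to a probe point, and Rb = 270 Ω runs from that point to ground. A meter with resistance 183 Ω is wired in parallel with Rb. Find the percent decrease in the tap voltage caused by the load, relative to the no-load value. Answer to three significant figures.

The divider's output (Thévenin) resistance is Ra‖Rb = 252.4 Ω.
Fractional drop under load = R_th/(R_th + R_L) = 252.4 / (252.4 + 183) = 0.5797.
So the output falls by 58.0 %.

58.0 %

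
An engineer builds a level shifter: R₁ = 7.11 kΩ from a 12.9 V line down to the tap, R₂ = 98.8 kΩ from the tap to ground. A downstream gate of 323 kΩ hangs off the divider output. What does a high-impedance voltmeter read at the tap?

V_out ≈ 11.8 V

The load sits in parallel with R₂: R₂‖R_L = (98.8 × 323) / (98.8 + 323) = 75.66 kΩ.
V_out = 12.9 × 75.66 / (7.11 + 75.66) = 12.9 × 75.66/82.77 = 11.8 V.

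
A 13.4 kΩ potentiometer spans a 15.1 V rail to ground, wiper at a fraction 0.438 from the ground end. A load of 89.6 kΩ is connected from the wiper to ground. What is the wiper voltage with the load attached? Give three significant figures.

V ≈ 6.38 V

The wiper splits the pot into (1−α)R = 7.531 kΩ above and αR = 5.869 kΩ below.
Lower section ‖ load = 5.508 kΩ.
V_wiper = 15.1 × 5.508/(7.531 + 5.508) = 6.38 V.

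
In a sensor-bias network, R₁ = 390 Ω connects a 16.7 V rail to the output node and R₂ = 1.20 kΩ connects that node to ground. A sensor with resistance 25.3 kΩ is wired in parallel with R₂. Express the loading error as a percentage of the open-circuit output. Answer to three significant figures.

The divider's output (Thévenin) resistance is R₁‖R₂ = 294.3 Ω.
Fractional drop under load = R_th/(R_th + R_L) = 294.3 / (294.3 + 25300) = 0.01150.
So the output falls by 1.15 %.

1.15 %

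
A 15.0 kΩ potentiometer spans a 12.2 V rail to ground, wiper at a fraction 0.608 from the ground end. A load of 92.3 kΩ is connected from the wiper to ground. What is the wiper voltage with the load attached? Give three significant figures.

The wiper splits the pot into (1−α)R = 5.880 kΩ above and αR = 9.120 kΩ below.
Lower section ‖ load = 8.300 kΩ.
V_wiper = 12.2 × 8.300/(5.880 + 8.300) = 7.14 V.

V ≈ 7.14 V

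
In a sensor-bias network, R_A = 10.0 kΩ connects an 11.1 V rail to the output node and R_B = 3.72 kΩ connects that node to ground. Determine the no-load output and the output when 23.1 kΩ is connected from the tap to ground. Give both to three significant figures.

Open-circuit: V = 11.1 × 3.72/(10.0 + 3.72) = 3.01 V.
With the load, R_B becomes R_B‖R_L = 3.204 kΩ, so V = 11.1 × 3.204/13.20 = 2.69 V.

Unloaded: 3.01 V; loaded: 2.69 V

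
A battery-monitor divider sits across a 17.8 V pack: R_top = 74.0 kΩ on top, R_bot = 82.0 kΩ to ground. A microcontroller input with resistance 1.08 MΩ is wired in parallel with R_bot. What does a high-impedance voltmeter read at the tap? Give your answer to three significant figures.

V_out ≈ 9.03 V

The load sits in parallel with R_bot: R_bot‖R_L = (82.0 × 1080) / (82.0 + 1080) = 76.21 kΩ.
V_out = 17.8 × 76.21 / (74.0 + 76.21) = 17.8 × 76.21/150.2 = 9.03 V.
(Unloaded it would have been 9.36 V.)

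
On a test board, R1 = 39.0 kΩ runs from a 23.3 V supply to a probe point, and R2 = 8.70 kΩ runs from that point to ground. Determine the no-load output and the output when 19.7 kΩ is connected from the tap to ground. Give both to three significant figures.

Unloaded: 4.25 V; loaded: 3.12 V

Open-circuit: V = 23.3 × 8.70/(39.0 + 8.70) = 4.25 V.
With the load, R2 becomes R2‖R_L = 6.035 kΩ, so V = 23.3 × 6.035/45.03 = 3.12 V.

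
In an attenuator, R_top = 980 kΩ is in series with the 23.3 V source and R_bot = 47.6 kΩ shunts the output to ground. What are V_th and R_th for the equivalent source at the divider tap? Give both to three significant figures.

V_th = 1.08 V, R_th = 45.4 kΩ

V_th is the open-circuit tap voltage: 23.3 × 47.6/(980 + 47.6) = 1.08 V.
With the supply zeroed, R_top and R_bot appear in parallel from the tap: R_th = R_top‖R_bot = (980 × 47.6)/1028 = 45.4 kΩ.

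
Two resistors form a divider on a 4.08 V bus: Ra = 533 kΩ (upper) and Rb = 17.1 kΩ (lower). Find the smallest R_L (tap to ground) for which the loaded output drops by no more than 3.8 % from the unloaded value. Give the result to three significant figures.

R_L(min) ≈ 419 kΩ

Output resistance R_th = Ra‖Rb = (533 × 17.1)/550.1 = 16.57 kΩ.
The fractional drop is R_th/(R_th + R_L); requiring this ≤ 0.0380 gives R_L ≥ R_th(1/0.0380 − 1) = 16.57 × 25.32 = 419 kΩ.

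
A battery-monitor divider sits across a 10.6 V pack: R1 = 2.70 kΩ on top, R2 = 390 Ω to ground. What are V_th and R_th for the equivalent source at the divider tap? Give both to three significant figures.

V_th is the open-circuit tap voltage: 10.6 × 390/(2700 + 390) = 1.34 V.
With the supply zeroed, R1 and R2 appear in parallel from the tap: R_th = R1‖R2 = (2700 × 390)/3090 = 341 Ω.

V_th = 1.34 V, R_th = 341 Ω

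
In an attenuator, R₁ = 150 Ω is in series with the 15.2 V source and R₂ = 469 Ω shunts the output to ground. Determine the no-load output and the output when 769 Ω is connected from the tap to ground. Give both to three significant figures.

Open-circuit: V = 15.2 × 469/(150 + 469) = 11.5 V.
With the load, R₂ becomes R₂‖R_L = 291.3 Ω, so V = 15.2 × 291.3/441.3 = 10.0 V.

Unloaded: 11.5 V; loaded: 10.0 V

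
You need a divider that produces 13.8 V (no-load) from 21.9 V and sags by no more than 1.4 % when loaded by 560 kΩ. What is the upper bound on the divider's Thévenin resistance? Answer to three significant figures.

Loading drop = R_th/(R_th + R_L) ≤ 0.0140, so R_th ≤ R_L · ε/(1−ε) = 560 kΩ × 0.0140/0.9860 = 7.95 kΩ.

R_th ≤ 7.95 kΩ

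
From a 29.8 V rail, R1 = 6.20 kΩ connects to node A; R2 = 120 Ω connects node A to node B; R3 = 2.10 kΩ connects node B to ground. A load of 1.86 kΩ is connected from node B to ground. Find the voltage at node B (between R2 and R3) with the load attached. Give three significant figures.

V ≈ 4.02 V

At node B, R3 is in parallel with the load: R3‖R_L = 986.4 Ω.
Below node A the resistance is R2 + (R3‖R_L) = 1106 Ω, so V_A = 29.8 × 1106/7306 = 4.512 V.
Then V_B = V_A × (R3‖R_L)/(R2 + R3‖R_L) = 4.512 × 986.4/1106 = 4.02 V.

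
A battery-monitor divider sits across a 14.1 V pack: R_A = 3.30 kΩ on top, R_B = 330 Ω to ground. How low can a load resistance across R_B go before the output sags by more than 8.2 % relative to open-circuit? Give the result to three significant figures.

Output resistance R_th = R_A‖R_B = (3300 × 330)/3630 = 300.0 Ω.
The fractional drop is R_th/(R_th + R_L); requiring this ≤ 0.0820 gives R_L ≥ R_th(1/0.0820 − 1) = 300.0 × 11.20 = 3.36 kΩ.

R_L(min) ≈ 3.36 kΩ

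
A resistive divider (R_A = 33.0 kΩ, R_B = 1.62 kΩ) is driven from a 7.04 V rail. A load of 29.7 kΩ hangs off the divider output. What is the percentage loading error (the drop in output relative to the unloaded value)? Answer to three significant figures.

4.94 %

The divider's output (Thévenin) resistance is R_A‖R_B = 1.544 kΩ.
Fractional drop under load = R_th/(R_th + R_L) = 1.544 / (1.544 + 29.7) = 0.04942.
So the output falls by 4.94 %.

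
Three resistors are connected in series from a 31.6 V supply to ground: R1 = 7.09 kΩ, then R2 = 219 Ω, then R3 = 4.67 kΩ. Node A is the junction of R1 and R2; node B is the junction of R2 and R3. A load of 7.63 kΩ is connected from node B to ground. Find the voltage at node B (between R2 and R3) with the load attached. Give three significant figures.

V ≈ 8.97 V

At node B, R3 is in parallel with the load: R3‖R_L = 2897 Ω.
Below node A the resistance is R2 + (R3‖R_L) = 3116 Ω, so V_A = 31.6 × 3116/10210 = 9.648 V.
Then V_B = V_A × (R3‖R_L)/(R2 + R3‖R_L) = 9.648 × 2897/3116 = 8.97 V.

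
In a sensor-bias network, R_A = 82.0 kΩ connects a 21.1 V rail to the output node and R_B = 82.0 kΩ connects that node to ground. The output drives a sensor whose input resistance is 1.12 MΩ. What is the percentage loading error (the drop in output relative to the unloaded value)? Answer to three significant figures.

The divider's output (Thévenin) resistance is R_A‖R_B = 41.00 kΩ.
Fractional drop under load = R_th/(R_th + R_L) = 41.00 / (41.00 + 1120) = 0.03531.
So the output falls by 3.53 %.

3.53 %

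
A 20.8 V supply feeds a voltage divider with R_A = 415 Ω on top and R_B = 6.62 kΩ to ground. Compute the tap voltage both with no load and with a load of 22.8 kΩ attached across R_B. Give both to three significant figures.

Open-circuit: V = 20.8 × 6620/(415 + 6620) = 19.6 V.
With the load, R_B becomes R_B‖R_L = 5130 Ω, so V = 20.8 × 5130/5545 = 19.2 V.

Unloaded: 19.6 V; loaded: 19.2 V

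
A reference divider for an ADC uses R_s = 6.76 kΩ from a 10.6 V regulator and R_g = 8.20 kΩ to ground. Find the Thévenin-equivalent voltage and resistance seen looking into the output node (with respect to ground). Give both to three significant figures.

V_th = 5.81 V, R_th = 3.71 kΩ

V_th is the open-circuit tap voltage: 10.6 × 8.20/(6.76 + 8.20) = 5.81 V.
With the supply zeroed, R_s and R_g appear in parallel from the tap: R_th = R_s‖R_g = (6.76 × 8.20)/14.96 = 3.71 kΩ.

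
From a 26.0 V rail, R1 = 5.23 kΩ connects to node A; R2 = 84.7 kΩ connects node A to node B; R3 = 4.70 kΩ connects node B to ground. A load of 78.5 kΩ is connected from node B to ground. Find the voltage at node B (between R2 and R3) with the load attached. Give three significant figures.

V ≈ 1.22 V

At node B, R3 is in parallel with the load: R3‖R_L = 4.434 kΩ.
Below node A the resistance is R2 + (R3‖R_L) = 89.13 kΩ, so V_A = 26.0 × 89.13/94.36 = 24.56 V.
Then V_B = V_A × (R3‖R_L)/(R2 + R3‖R_L) = 24.56 × 4.434/89.13 = 1.22 V.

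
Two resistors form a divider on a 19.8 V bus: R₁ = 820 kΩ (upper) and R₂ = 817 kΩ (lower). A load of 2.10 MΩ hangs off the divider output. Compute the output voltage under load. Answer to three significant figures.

The load sits in parallel with R₂: R₂‖R_L = (817 × 2100) / (817 + 2100) = 588.2 kΩ.
V_out = 19.8 × 588.2 / (820 + 588.2) = 19.8 × 588.2/1408 = 8.27 V.

V_out ≈ 8.27 V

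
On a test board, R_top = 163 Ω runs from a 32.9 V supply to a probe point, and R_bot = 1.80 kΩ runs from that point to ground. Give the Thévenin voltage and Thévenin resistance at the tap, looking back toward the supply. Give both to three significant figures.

V_th is the open-circuit tap voltage: 32.9 × 1800/(163 + 1800) = 30.2 V.
With the supply zeroed, R_top and R_bot appear in parallel from the tap: R_th = R_top‖R_bot = (163 × 1800)/1963 = 149 Ω.

V_th = 30.2 V, R_th = 149 Ω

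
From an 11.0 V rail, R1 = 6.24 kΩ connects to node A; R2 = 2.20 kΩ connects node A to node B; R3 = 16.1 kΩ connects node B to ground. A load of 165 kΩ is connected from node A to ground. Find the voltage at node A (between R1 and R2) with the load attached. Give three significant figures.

V ≈ 7.98 V

Below node A the series string R2+R3 = 18.30 kΩ sits in parallel with the 165 kΩ load: 16.47 kΩ.
V_A = 11.0 × 16.47/(6.24 + 16.47) = 7.98 V.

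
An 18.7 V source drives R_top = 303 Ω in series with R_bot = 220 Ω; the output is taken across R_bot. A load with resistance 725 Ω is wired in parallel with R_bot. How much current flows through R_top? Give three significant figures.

R_bot‖R_L = 168.8 Ω, so the source sees R_top + R_bot‖R_L = 471.8 Ω.
I = 18.7 V / 471.8 Ω = 39.6 mA.

I ≈ 39.6 mA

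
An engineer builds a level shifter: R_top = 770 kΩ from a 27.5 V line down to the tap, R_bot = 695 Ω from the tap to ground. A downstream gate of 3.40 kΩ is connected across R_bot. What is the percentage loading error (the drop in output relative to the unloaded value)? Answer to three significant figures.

17.0 %

Unloaded V = 27.5 × 695/770700 = 0.02480 V.
Loaded: R_bot‖R_L = 577.0 Ω, giving V = 27.5 × 577.0/770600 = 0.02059 V.
Drop = (0.02480 − 0.02059) / 0.02480 = 17.0 %.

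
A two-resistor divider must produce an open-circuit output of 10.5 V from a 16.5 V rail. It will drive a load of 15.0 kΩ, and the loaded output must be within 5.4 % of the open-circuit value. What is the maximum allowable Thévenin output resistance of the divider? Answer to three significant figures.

Loading drop = R_th/(R_th + R_L) ≤ 0.0540, so R_th ≤ R_L · ε/(1−ε) = 15.0 kΩ × 0.0540/0.9460 = 856 Ω.

R_th ≤ 856 Ω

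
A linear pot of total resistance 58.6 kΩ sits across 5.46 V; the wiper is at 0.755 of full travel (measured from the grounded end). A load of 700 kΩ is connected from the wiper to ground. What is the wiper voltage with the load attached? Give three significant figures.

V ≈ 4.06 V

The wiper splits the pot into (1−α)R = 14.36 kΩ above and αR = 44.24 kΩ below.
Lower section ‖ load = 41.61 kΩ.
V_wiper = 5.46 × 41.61/(14.36 + 41.61) = 4.06 V.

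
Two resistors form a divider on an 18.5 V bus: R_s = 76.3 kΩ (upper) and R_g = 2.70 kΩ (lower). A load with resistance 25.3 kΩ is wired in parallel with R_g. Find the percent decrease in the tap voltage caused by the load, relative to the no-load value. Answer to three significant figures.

9.34 %

The divider's output (Thévenin) resistance is R_s‖R_g = 2.608 kΩ.
Fractional drop under load = R_th/(R_th + R_L) = 2.608 / (2.608 + 25.3) = 0.09344.
So the output falls by 9.34 %.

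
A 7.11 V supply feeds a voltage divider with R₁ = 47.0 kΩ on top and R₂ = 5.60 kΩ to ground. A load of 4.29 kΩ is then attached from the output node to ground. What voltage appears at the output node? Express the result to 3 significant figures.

The load sits in parallel with R₂: R₂‖R_L = (5.60 × 4.29) / (5.60 + 4.29) = 2.429 kΩ.
V_out = 7.11 × 2.429 / (47.0 + 2.429) = 7.11 × 2.429/49.43 = 0.349 V.

V_out ≈ 0.349 V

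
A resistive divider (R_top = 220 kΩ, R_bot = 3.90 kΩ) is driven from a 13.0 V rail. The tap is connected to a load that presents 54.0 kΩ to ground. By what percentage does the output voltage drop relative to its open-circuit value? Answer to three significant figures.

The divider's output (Thévenin) resistance is R_top‖R_bot = 3.832 kΩ.
Fractional drop under load = R_th/(R_th + R_L) = 3.832 / (3.832 + 54.0) = 0.06626.
So the output falls by 6.63 %.

6.63 %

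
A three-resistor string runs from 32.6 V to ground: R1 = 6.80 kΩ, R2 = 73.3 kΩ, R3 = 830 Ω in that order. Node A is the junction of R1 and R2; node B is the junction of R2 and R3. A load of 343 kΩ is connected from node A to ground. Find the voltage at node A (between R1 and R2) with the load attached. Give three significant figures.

V ≈ 29.3 V

Below node A the series string R2+R3 = 74130 Ω sits in parallel with the 343000 Ω load: 60960 Ω.
V_A = 32.6 × 60960/(6800 + 60960) = 29.3 V.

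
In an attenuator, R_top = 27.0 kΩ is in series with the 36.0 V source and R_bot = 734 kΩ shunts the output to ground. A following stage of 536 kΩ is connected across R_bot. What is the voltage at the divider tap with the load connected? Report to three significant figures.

V_out ≈ 33.1 V

The load sits in parallel with R_bot: R_bot‖R_L = (734 × 536) / (734 + 536) = 309.8 kΩ.
V_out = 36.0 × 309.8 / (27.0 + 309.8) = 36.0 × 309.8/336.8 = 33.1 V.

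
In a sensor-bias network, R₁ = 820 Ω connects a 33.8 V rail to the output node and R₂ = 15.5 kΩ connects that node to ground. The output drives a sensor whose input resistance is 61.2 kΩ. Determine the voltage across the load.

V_out ≈ 31.7 V

The load sits in parallel with R₂: R₂‖R_L = (15500 × 61200) / (15500 + 61200) = 12370 Ω.
V_out = 33.8 × 12370 / (820 + 12370) = 33.8 × 12370/13190 = 31.7 V.
(Unloaded it would have been 32.1 V.)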